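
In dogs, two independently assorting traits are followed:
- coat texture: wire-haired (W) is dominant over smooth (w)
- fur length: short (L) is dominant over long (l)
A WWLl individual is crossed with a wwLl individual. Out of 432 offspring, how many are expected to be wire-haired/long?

Dihybrid cross WWLl × wwLl — consider each gene separately:
coat texture: WW × ww → 4 Ww → 4 W_ (out of 4)
fur length: Ll × Ll → 1 LL, 2 Ll, 1 ll → 3 L_ : 1 ll (out of 4)
Combine (counts out of 4 × 4 = 16): wire-haired/short (W_L_) = 4×3 = 12; wire-haired/long (W_ll) = 4×1 = 4
Phenotype counts (out of 16): 12 wire-haired/short, 4 wire-haired/long
wire-haired/long: 4 out of 16 → fraction 1/4
Expected count = 1/4 × 432 = 108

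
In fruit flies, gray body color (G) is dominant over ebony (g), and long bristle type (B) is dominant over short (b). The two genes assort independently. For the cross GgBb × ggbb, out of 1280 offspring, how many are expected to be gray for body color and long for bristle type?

Dihybrid cross GgBb × ggbb — consider each gene separately:
body color: Gg × gg → 2 Gg, 2 gg → 2 G_ : 2 gg (out of 4)
bristle type: Bb × bb → 2 Bb, 2 bb → 2 B_ : 2 bb (out of 4)
Looking for: gray (G_) and long (B_)
P(gray) = 2/4, P(long) = 2/4
P(both) = 2/4 × 2/4 = 4/16 = 1/4
Expected count = 1/4 × 1280 = 320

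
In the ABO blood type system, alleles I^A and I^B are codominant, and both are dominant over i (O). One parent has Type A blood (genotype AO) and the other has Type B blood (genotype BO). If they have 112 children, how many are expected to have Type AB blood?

Cross: AO × BO
Possible offspring genotypes: 1 AB, 1 AO, 1 BO, 1 OO
Blood type counts: 1 Type AB, 1 Type A, 1 Type B, 1 Type O
Probability of Type AB: 1/4
Expected count = 1/4 × 112 = 28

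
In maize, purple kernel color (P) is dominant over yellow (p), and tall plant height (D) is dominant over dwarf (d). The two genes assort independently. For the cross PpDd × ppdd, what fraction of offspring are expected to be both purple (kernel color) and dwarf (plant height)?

Dihybrid cross PpDd × ppdd — consider each gene separately:
kernel color: Pp × pp → 2 Pp, 2 pp → 2 P_ : 2 pp (out of 4)
plant height: Dd × dd → 2 Dd, 2 dd → 2 D_ : 2 dd (out of 4)
Looking for: purple (P_) and dwarf (dd)
P(purple) = 2/4, P(dwarf) = 2/4
P(both) = 2/4 × 2/4 = 4/16 = 1/4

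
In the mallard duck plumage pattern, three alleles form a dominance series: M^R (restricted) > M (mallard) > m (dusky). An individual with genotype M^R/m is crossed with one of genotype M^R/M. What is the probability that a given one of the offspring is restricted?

Cross: M^R/m × M^R/M
Allele dominance: M^R > M > m
Offspring genotypes: 1 M^R/M^R, 1 M^R/M, 1 M^R/m, 1 M/m
Phenotype counts: 3 restricted, 1 mallard
restricted: 3 out of 4
Probability: 3/4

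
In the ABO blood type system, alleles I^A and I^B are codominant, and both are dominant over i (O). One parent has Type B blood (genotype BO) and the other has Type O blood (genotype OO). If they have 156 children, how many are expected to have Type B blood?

Cross: BO × OO
Possible offspring genotypes: 2 BO, 2 OO
Blood type counts: 2 Type B, 2 Type O
Probability of Type B: 2/4 = 1/2
Expected count = 1/2 × 156 = 78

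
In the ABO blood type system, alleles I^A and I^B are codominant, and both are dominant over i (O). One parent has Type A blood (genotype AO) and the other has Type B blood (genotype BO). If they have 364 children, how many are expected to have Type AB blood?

Cross: AO × BO
Possible offspring genotypes: 1 AB, 1 AO, 1 BO, 1 OO
Blood type counts: 1 Type AB, 1 Type A, 1 Type B, 1 Type O
Probability of Type AB: 1/4
Expected count = 1/4 × 364 = 91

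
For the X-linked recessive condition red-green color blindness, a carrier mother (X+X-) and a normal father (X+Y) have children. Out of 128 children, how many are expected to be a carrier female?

Cross: X+X- × X+Y
Offspring: 1 X+X+, 1 X+Y, 1 X+X-, 1 X-Y
Probability of a carrier female: 1/4
Expected count = 1/4 × 128 = 32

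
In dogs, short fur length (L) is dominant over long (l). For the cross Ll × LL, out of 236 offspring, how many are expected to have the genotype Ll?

Punnett square for Ll × LL:
Offspring genotypes: 2 LL, 2 Ll
Total offspring: 4
Count with target: 2
Probability: 2/4 = 1/2
Expected count = 1/2 × 236 = 118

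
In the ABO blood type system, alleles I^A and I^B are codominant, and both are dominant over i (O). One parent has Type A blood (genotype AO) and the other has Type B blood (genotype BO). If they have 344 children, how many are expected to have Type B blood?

Cross: AO × BO
Possible offspring genotypes: 1 AB, 1 AO, 1 BO, 1 OO
Blood type counts: 1 Type AB, 1 Type A, 1 Type B, 1 Type O
Probability of Type B: 1/4
Expected count = 1/4 × 344 = 86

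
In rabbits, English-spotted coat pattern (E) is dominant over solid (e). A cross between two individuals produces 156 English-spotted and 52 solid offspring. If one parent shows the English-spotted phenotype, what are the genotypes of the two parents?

Observed offspring: 156 English-spotted, 52 solid
The observed ratio simplifies to 3:1. Solid (ee) offspring appear, so each parent must contribute one e allele. The parent stated to show English-spotted carries E, so it is Ee. The other parent is then either Ee or ee: Ee × ee would give a 1:1 split, whereas Ee × Ee gives 3:1 — matching the data. So both parents are heterozygous (Ee × Ee).
Parent genotypes: Ee × Ee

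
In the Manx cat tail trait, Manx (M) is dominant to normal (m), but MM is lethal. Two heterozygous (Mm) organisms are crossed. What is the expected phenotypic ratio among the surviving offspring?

Cross: Mm × Mm
Punnett square offspring (before lethality): 1 MM, 2 Mm, 1 mm
The MM genotype is lethal (embryos die); surviving offspring: 2 Mm, 1 mm
Ratio: 2 Manx (tailless) : 1 normal-tailed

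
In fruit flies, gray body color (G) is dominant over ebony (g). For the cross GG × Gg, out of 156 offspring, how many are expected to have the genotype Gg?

Punnett square for GG × Gg:
Offspring genotypes: 2 GG, 2 Gg
Total offspring: 4
Count with target: 2
Probability: 2/4 = 1/2
Expected count = 1/2 × 156 = 78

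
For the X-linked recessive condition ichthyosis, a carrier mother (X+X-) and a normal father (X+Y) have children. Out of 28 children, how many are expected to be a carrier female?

Cross: X+X- × X+Y
Offspring: 1 X+X+, 1 X+Y, 1 X+X-, 1 X-Y
Probability of a carrier female: 1/4
Expected count = 1/4 × 28 = 7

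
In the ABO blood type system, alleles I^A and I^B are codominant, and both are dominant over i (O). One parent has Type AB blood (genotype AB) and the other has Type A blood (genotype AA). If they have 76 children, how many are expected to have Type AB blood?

Cross: AB × AA
Possible offspring genotypes: 2 AA, 2 AB
Blood type counts: 2 Type A, 2 Type AB
Probability of Type AB: 2/4 = 1/2
Expected count = 1/2 × 76 = 38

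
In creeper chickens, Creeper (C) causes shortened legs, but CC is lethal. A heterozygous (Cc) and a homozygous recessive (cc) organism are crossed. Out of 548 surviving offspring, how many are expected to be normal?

Cross: Cc × cc
Punnett square offspring (before lethality): 2 Cc, 2 cc
No CC offspring are produced in this cross.
normal: 2 out of 4 → fraction 1/2
Expected count = 1/2 × 548 = 274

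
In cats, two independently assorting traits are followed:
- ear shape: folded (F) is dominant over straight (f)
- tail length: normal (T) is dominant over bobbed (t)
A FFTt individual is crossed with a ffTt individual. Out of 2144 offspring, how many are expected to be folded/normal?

Dihybrid cross FFTt × ffTt — consider each gene separately:
ear shape: FF × ff → 4 Ff → 4 F_ (out of 4)
tail length: Tt × Tt → 1 TT, 2 Tt, 1 tt → 3 T_ : 1 tt (out of 4)
Combine (counts out of 4 × 4 = 16): folded/normal (F_T_) = 4×3 = 12; folded/bobbed (F_tt) = 4×1 = 4
Phenotype counts (out of 16): 12 folded/normal, 4 folded/bobbed
folded/normal: 12 out of 16 → fraction 3/4
Expected count = 3/4 × 2144 = 1608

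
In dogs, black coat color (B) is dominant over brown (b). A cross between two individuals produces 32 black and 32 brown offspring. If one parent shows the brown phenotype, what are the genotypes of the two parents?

Observed offspring: 32 black, 32 brown
The observed ratio simplifies to 1:1. One parent shows brown, so its genotype must be bb. A 1:1 offspring split requires the other parent to be heterozygous (Bb).
Parent genotypes: bb × Bb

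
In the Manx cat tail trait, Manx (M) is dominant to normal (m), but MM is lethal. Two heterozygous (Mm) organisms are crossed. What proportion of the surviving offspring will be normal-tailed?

Cross: Mm × Mm
Punnett square offspring (before lethality): 1 MM, 2 Mm, 1 mm
The MM genotype is lethal (embryos die); surviving offspring: 2 Mm, 1 mm
normal-tailed: 1 out of 3
Probability: 1/3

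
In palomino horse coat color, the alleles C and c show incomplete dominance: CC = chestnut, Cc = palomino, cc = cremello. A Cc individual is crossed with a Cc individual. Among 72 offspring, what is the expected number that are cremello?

Punnett square for Cc × Cc:
Offspring genotypes: 1 CC, 2 Cc, 1 cc
Phenotype counts: 1 chestnut, 2 palomino, 1 cremello
cremello: 1 out of 4 → fraction 1/4
Expected count = 1/4 × 72 = 18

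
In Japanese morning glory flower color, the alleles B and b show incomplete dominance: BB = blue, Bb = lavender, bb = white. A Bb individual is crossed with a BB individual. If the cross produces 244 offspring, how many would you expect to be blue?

Punnett square for Bb × BB:
Offspring genotypes: 2 BB, 2 Bb
Phenotype counts: 2 blue, 2 lavender
blue: 2 out of 4 → fraction 1/2
Expected count = 1/2 × 244 = 122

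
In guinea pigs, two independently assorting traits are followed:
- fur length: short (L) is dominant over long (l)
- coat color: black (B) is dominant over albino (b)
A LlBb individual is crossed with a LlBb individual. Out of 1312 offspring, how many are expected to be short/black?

Dihybrid cross LlBb × LlBb — consider each gene separately:
fur length: Ll × Ll → 1 LL, 2 Ll, 1 ll → 3 L_ : 1 ll (out of 4)
coat color: Bb × Bb → 1 BB, 2 Bb, 1 bb → 3 B_ : 1 bb (out of 4)
Combine (counts out of 4 × 4 = 16): short/black (L_B_) = 3×3 = 9; short/albino (L_bb) = 3×1 = 3; long/black (llB_) = 1×3 = 3; long/albino (llbb) = 1×1 = 1
Phenotype counts (out of 16): 9 short/black, 3 short/albino, 3 long/black, 1 long/albino
short/black: 9 out of 16 → fraction 9/16
Expected count = 9/16 × 1312 = 738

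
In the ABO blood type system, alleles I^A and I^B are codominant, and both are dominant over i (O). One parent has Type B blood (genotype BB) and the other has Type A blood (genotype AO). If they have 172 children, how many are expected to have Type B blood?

Cross: BB × AO
Possible offspring genotypes: 2 AB, 2 BO
Blood type counts: 2 Type AB, 2 Type B
Probability of Type B: 2/4 = 1/2
Expected count = 1/2 × 172 = 86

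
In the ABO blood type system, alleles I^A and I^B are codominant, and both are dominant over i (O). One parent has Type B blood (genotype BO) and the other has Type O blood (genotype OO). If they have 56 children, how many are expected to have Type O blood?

Cross: BO × OO
Possible offspring genotypes: 2 BO, 2 OO
Blood type counts: 2 Type B, 2 Type O
Probability of Type O: 2/4 = 1/2
Expected count = 1/2 × 56 = 28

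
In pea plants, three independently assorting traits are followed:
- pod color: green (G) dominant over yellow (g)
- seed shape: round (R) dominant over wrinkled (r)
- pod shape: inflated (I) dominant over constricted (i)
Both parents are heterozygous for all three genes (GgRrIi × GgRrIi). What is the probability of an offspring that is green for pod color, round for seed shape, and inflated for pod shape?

Trihybrid cross: GgRrIi × GgRrIi
Each trait segregates independently with a 3:1 phenotypic ratio, so each gene contributes 3/4 (dominant) or 1/4 (recessive).
Target: green (pod color), round (seed shape), inflated (pod shape)
Probability = product of independent per-trait probabilities
= 3/4 × 3/4 × 3/4 = 27/64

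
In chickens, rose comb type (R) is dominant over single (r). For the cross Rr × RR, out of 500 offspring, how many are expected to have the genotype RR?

Punnett square for Rr × RR:
Offspring genotypes: 2 RR, 2 Rr
Total offspring: 4
Count with target: 2
Probability: 2/4 = 1/2
Expected count = 1/2 × 500 = 250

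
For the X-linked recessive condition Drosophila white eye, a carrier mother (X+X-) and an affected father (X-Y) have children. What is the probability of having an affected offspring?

Cross: X+X- × X-Y
Offspring: 1 X+X-, 1 X+Y, 1 X-X-, 1 X-Y
Probability of an affected offspring: 2/4 = 1/2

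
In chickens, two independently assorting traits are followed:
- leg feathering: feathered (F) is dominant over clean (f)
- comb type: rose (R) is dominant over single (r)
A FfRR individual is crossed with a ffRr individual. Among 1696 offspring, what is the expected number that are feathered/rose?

Dihybrid cross FfRR × ffRr — consider each gene separately:
leg feathering: Ff × ff → 2 Ff, 2 ff → 2 F_ : 2 ff (out of 4)
comb type: RR × Rr → 2 RR, 2 Rr → 4 R_ (out of 4)
Combine (counts out of 4 × 4 = 16): feathered/rose (F_R_) = 2×4 = 8; clean/rose (ffR_) = 2×4 = 8
Phenotype counts (out of 16): 8 feathered/rose, 8 clean/rose
feathered/rose: 8 out of 16 → fraction 1/2
Expected count = 1/2 × 1696 = 848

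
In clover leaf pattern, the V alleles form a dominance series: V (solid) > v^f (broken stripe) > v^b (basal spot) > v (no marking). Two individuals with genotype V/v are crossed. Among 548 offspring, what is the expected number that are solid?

Cross: V/v × V/v
Allele dominance: V > v^f > v^b > v
Offspring genotypes: 1 V/V, 2 V/v, 1 v/v
Phenotype counts: 3 solid, 1 unmarked
solid: 3 out of 4 → fraction 3/4
Expected count = 3/4 × 548 = 411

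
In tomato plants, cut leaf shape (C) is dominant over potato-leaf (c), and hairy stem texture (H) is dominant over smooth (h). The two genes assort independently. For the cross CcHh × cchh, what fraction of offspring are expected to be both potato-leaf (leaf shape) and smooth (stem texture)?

Dihybrid cross CcHh × cchh — consider each gene separately:
leaf shape: Cc × cc → 2 Cc, 2 cc → 2 C_ : 2 cc (out of 4)
stem texture: Hh × hh → 2 Hh, 2 hh → 2 H_ : 2 hh (out of 4)
Looking for: potato-leaf (cc) and smooth (hh)
P(potato-leaf) = 2/4, P(smooth) = 2/4
P(both) = 2/4 × 2/4 = 4/16 = 1/4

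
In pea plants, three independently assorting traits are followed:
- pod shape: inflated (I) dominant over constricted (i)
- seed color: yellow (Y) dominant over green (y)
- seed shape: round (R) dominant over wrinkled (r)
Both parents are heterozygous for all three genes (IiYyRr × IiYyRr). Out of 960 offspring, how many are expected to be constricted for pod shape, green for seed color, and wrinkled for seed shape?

Trihybrid cross: IiYyRr × IiYyRr
Each trait segregates independently with a 3:1 phenotypic ratio, so each gene contributes 3/4 (dominant) or 1/4 (recessive).
Target: constricted (pod shape), green (seed color), wrinkled (seed shape)
Probability = product of independent per-trait probabilities
= 1/4 × 1/4 × 1/4 = 1/64
Expected count = 1/64 × 960 = 15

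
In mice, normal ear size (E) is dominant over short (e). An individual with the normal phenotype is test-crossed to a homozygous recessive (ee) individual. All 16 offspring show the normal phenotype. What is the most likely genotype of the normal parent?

Test cross: ? × ee
All offspring are normal.
If the unknown parent were heterozygous (Ee), about half of 16 offspring would be short; none are. The unknown parent is most likely homozygous dominant (EE).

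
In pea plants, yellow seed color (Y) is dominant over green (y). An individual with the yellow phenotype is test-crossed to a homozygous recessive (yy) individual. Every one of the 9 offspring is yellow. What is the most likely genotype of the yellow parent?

Test cross: ? × yy
All offspring are yellow.
If the unknown parent were heterozygous (Yy), about half of 9 offspring would be green; none are. The unknown parent is most likely homozygous dominant (YY).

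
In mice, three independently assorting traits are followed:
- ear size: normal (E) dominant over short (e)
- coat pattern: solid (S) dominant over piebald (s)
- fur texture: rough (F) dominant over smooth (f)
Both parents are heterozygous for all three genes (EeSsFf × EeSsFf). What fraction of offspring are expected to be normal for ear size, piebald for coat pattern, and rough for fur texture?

Trihybrid cross: EeSsFf × EeSsFf
Each trait segregates independently with a 3:1 phenotypic ratio, so each gene contributes 3/4 (dominant) or 1/4 (recessive).
Target: normal (ear size), piebald (coat pattern), rough (fur texture)
Probability = product of independent per-trait probabilities
= 3/4 × 1/4 × 3/4 = 9/64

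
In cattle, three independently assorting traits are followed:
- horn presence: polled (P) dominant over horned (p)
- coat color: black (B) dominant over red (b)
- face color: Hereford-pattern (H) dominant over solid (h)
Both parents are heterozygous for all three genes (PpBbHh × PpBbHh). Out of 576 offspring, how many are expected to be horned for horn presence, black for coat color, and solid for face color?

Trihybrid cross: PpBbHh × PpBbHh
Each trait segregates independently with a 3:1 phenotypic ratio, so each gene contributes 3/4 (dominant) or 1/4 (recessive).
Target: horned (horn presence), black (coat color), solid (face color)
Probability = product of independent per-trait probabilities
= 1/4 × 3/4 × 1/4 = 3/64
Expected count = 3/64 × 576 = 27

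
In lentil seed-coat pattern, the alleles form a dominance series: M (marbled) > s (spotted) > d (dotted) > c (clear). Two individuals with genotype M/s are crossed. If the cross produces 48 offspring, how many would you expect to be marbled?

Cross: M/s × M/s
Allele dominance: M > s > d > c
Offspring genotypes: 1 M/M, 2 M/s, 1 s/s
Phenotype counts: 3 marbled, 1 spotted
marbled: 3 out of 4 → fraction 3/4
Expected count = 3/4 × 48 = 36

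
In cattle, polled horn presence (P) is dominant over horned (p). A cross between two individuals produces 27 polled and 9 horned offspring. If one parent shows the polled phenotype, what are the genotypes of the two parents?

Observed offspring: 27 polled, 9 horned
The observed ratio simplifies to 3:1. Horned (pp) offspring appear, so each parent must contribute one p allele. The parent stated to show polled carries P, so it is Pp. The other parent is then either Pp or pp: Pp × pp would give a 1:1 split, whereas Pp × Pp gives 3:1 — matching the data. So both parents are heterozygous (Pp × Pp).
Parent genotypes: Pp × Pp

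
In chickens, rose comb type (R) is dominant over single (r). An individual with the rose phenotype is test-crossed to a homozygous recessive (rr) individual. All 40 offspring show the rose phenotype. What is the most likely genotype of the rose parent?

Test cross: ? × rr
All offspring are rose.
If the unknown parent were heterozygous (Rr), about half of 40 offspring would be single; none are. The unknown parent is most likely homozygous dominant (RR).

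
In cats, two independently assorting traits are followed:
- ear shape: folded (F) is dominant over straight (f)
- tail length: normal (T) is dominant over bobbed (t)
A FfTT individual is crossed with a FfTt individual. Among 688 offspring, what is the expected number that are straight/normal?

Dihybrid cross FfTT × FfTt — consider each gene separately:
ear shape: Ff × Ff → 1 FF, 2 Ff, 1 ff → 3 F_ : 1 ff (out of 4)
tail length: TT × Tt → 2 TT, 2 Tt → 4 T_ (out of 4)
Combine (counts out of 4 × 4 = 16): folded/normal (F_T_) = 3×4 = 12; straight/normal (ffT_) = 1×4 = 4
Phenotype counts (out of 16): 12 folded/normal, 4 straight/normal
straight/normal: 4 out of 16 → fraction 1/4
Expected count = 1/4 × 688 = 172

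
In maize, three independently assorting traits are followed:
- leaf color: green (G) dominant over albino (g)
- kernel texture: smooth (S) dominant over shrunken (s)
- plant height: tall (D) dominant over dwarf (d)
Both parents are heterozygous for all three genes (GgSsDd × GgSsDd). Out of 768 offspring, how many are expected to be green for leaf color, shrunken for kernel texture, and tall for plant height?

Trihybrid cross: GgSsDd × GgSsDd
Each trait segregates independently with a 3:1 phenotypic ratio, so each gene contributes 3/4 (dominant) or 1/4 (recessive).
Target: green (leaf color), shrunken (kernel texture), tall (plant height)
Probability = product of independent per-trait probabilities
= 3/4 × 1/4 × 3/4 = 9/64
Expected count = 9/64 × 768 = 108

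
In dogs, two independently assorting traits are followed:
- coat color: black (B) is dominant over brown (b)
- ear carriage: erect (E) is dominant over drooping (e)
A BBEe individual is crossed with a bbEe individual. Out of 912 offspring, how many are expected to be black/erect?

Dihybrid cross BBEe × bbEe — consider each gene separately:
coat color: BB × bb → 4 Bb → 4 B_ (out of 4)
ear carriage: Ee × Ee → 1 EE, 2 Ee, 1 ee → 3 E_ : 1 ee (out of 4)
Combine (counts out of 4 × 4 = 16): black/erect (B_E_) = 4×3 = 12; black/drooping (B_ee) = 4×1 = 4
Phenotype counts (out of 16): 12 black/erect, 4 black/drooping
black/erect: 12 out of 16 → fraction 3/4
Expected count = 3/4 × 912 = 684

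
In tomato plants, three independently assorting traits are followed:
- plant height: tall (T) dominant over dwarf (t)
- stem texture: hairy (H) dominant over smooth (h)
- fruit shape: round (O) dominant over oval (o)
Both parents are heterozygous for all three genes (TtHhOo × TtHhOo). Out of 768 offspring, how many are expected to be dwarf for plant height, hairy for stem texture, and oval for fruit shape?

Trihybrid cross: TtHhOo × TtHhOo
Each trait segregates independently with a 3:1 phenotypic ratio, so each gene contributes 3/4 (dominant) or 1/4 (recessive).
Target: dwarf (plant height), hairy (stem texture), oval (fruit shape)
Probability = product of independent per-trait probabilities
= 1/4 × 3/4 × 1/4 = 3/64
Expected count = 3/64 × 768 = 36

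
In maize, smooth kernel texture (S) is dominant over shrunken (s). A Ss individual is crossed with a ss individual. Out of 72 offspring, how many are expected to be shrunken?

Punnett square for Ss × ss:
Offspring genotypes: 2 Ss, 2 ss
smooth: 2, shrunken: 2
shrunken: 2 out of 4 → fraction 1/2
Expected count = 1/2 × 72 = 36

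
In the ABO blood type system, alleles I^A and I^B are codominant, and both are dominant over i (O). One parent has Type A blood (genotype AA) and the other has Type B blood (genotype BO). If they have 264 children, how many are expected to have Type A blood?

Cross: AA × BO
Possible offspring genotypes: 2 AB, 2 AO
Blood type counts: 2 Type AB, 2 Type A
Probability of Type A: 2/4 = 1/2
Expected count = 1/2 × 264 = 132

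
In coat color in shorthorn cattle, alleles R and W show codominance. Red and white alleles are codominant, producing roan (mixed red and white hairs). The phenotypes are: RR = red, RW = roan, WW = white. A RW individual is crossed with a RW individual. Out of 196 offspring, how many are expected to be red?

Punnett square for RW × RW:
Offspring genotypes: 1 RR, 2 RW, 1 WW
Phenotype counts: 1 red, 2 roan, 1 white
red: 1 out of 4 → fraction 1/4
Expected count = 1/4 × 196 = 49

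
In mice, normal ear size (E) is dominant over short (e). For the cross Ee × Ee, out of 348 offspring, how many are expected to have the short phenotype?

Punnett square for Ee × Ee:
Offspring genotypes: 1 EE, 2 Ee, 1 ee
Total offspring: 4
Count with target: 1
Probability: 1/4
Expected count = 1/4 × 348 = 87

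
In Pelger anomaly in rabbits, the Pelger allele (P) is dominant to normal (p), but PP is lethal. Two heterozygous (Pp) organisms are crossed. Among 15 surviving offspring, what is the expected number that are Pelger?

Cross: Pp × Pp
Punnett square offspring (before lethality): 1 PP, 2 Pp, 1 pp
The PP genotype is lethal (embryos die); surviving offspring: 2 Pp, 1 pp
Pelger: 2 out of 3 → fraction 2/3
Expected count = 2/3 × 15 = 10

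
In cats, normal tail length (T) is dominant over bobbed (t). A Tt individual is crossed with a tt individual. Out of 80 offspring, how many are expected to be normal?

Punnett square for Tt × tt:
Offspring genotypes: 2 Tt, 2 tt
normal: 2, bobbed: 2
normal: 2 out of 4 → fraction 1/2
Expected count = 1/2 × 80 = 40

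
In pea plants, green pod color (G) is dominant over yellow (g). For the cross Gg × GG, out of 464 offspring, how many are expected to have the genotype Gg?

Punnett square for Gg × GG:
Offspring genotypes: 2 GG, 2 Gg
Total offspring: 4
Count with target: 2
Probability: 2/4 = 1/2
Expected count = 1/2 × 464 = 232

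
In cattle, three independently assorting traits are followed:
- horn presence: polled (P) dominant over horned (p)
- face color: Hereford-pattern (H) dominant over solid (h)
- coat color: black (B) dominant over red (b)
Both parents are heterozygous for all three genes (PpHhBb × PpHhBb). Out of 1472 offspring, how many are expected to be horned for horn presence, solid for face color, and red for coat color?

Trihybrid cross: PpHhBb × PpHhBb
Each trait segregates independently with a 3:1 phenotypic ratio, so each gene contributes 3/4 (dominant) or 1/4 (recessive).
Target: horned (horn presence), solid (face color), red (coat color)
Probability = product of independent per-trait probabilities
= 1/4 × 1/4 × 1/4 = 1/64
Expected count = 1/64 × 1472 = 23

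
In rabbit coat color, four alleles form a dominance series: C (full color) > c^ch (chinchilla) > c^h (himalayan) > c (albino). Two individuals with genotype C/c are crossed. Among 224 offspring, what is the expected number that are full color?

Cross: C/c × C/c
Allele dominance: C > c^ch > c^h > c
Offspring genotypes: 1 C/C, 2 C/c, 1 c/c
Phenotype counts: 3 full color, 1 albino
full color: 3 out of 4 → fraction 3/4
Expected count = 3/4 × 224 = 168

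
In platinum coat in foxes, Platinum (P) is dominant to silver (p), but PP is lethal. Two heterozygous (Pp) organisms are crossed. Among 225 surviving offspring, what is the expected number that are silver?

Cross: Pp × Pp
Punnett square offspring (before lethality): 1 PP, 2 Pp, 1 pp
The PP genotype is lethal (embryos die); surviving offspring: 2 Pp, 1 pp
silver: 1 out of 3 → fraction 1/3
Expected count = 1/3 × 225 = 75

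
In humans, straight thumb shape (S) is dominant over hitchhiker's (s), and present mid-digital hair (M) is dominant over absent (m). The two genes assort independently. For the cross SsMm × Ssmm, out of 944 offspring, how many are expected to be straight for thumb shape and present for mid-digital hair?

Dihybrid cross SsMm × Ssmm — consider each gene separately:
thumb shape: Ss × Ss → 1 SS, 2 Ss, 1 ss → 3 S_ : 1 ss (out of 4)
mid-digital hair: Mm × mm → 2 Mm, 2 mm → 2 M_ : 2 mm (out of 4)
Looking for: straight (S_) and present (M_)
P(straight) = 3/4, P(present) = 2/4
P(both) = 3/4 × 2/4 = 6/16 = 3/8
Expected count = 3/8 × 944 = 354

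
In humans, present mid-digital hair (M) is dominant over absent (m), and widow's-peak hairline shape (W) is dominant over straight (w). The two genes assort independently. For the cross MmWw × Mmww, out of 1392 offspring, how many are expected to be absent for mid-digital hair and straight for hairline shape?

Dihybrid cross MmWw × Mmww — consider each gene separately:
mid-digital hair: Mm × Mm → 1 MM, 2 Mm, 1 mm → 3 M_ : 1 mm (out of 4)
hairline shape: Ww × ww → 2 Ww, 2 ww → 2 W_ : 2 ww (out of 4)
Looking for: absent (mm) and straight (ww)
P(absent) = 1/4, P(straight) = 2/4
P(both) = 1/4 × 2/4 = 2/16 = 1/8
Expected count = 1/8 × 1392 = 174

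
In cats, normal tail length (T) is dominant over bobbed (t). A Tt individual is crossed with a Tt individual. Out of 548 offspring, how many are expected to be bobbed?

Punnett square for Tt × Tt:
Offspring genotypes: 1 TT, 2 Tt, 1 tt
normal: 3, bobbed: 1
bobbed: 1 out of 4 → fraction 1/4
Expected count = 1/4 × 548 = 137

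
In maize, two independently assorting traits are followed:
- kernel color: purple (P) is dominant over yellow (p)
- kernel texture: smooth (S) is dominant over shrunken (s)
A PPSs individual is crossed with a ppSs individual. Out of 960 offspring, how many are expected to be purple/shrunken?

Dihybrid cross PPSs × ppSs — consider each gene separately:
kernel color: PP × pp → 4 Pp → 4 P_ (out of 4)
kernel texture: Ss × Ss → 1 SS, 2 Ss, 1 ss → 3 S_ : 1 ss (out of 4)
Combine (counts out of 4 × 4 = 16): purple/smooth (P_S_) = 4×3 = 12; purple/shrunken (P_ss) = 4×1 = 4
Phenotype counts (out of 16): 12 purple/smooth, 4 purple/shrunken
purple/shrunken: 4 out of 16 → fraction 1/4
Expected count = 1/4 × 960 = 240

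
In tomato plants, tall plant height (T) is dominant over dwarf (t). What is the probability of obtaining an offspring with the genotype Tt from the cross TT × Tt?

Punnett square for TT × Tt:
Offspring genotypes: 2 TT, 2 Tt
Total offspring: 4
Count with target: 2
Probability: 2/4 = 1/2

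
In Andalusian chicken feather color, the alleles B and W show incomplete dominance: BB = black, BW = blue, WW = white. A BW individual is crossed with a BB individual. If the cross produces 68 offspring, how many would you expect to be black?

Punnett square for BW × BB:
Offspring genotypes: 2 BB, 2 BW
Phenotype counts: 2 black, 2 blue
black: 2 out of 4 → fraction 1/2
Expected count = 1/2 × 68 = 34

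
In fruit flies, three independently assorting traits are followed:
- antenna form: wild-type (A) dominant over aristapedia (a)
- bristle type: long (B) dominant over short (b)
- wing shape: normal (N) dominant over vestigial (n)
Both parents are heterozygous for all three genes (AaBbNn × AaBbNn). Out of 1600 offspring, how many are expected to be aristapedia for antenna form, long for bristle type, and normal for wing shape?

Trihybrid cross: AaBbNn × AaBbNn
Each trait segregates independently with a 3:1 phenotypic ratio, so each gene contributes 3/4 (dominant) or 1/4 (recessive).
Target: aristapedia (antenna form), long (bristle type), normal (wing shape)
Probability = product of independent per-trait probabilities
= 1/4 × 3/4 × 3/4 = 9/64
Expected count = 9/64 × 1600 = 225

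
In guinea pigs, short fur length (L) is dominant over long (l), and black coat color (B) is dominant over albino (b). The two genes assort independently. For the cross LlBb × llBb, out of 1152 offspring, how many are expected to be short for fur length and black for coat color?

Dihybrid cross LlBb × llBb — consider each gene separately:
fur length: Ll × ll → 2 Ll, 2 ll → 2 L_ : 2 ll (out of 4)
coat color: Bb × Bb → 1 BB, 2 Bb, 1 bb → 3 B_ : 1 bb (out of 4)
Looking for: short (L_) and black (B_)
P(short) = 2/4, P(black) = 3/4
P(both) = 2/4 × 3/4 = 6/16 = 3/8
Expected count = 3/8 × 1152 = 432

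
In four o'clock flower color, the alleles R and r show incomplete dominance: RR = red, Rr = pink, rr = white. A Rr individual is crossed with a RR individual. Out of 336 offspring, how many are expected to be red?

Punnett square for Rr × RR:
Offspring genotypes: 2 RR, 2 Rr
Phenotype counts: 2 red, 2 pink
red: 2 out of 4 → fraction 1/2
Expected count = 1/2 × 336 = 168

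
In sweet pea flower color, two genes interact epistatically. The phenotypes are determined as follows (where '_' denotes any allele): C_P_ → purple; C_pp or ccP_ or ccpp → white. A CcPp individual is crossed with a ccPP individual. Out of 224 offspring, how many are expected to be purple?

Cross: CcPp × ccPP — consider each gene separately:
C gene: Cc × cc → 2 Cc, 2 cc → 2 C_ : 2 cc (out of 4)
P gene: Pp × PP → 2 PP, 2 Pp → 4 P_ (out of 4)
Genotype classes (out of 4 × 4 = 16): C_P_ = 2×4 = 8; ccP_ = 2×4 = 8
Apply the phenotype rules: C_P_ (8) → purple; ccP_ (8) → white
Phenotype counts (out of 16): 8 purple, 8 white
purple: 8 out of 16 → fraction 1/2
Expected count = 1/2 × 224 = 112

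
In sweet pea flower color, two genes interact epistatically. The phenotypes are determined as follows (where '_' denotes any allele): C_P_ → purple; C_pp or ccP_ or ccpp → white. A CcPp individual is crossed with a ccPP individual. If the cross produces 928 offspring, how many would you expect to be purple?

Cross: CcPp × ccPP — consider each gene separately:
C gene: Cc × cc → 2 Cc, 2 cc → 2 C_ : 2 cc (out of 4)
P gene: Pp × PP → 2 PP, 2 Pp → 4 P_ (out of 4)
Genotype classes (out of 4 × 4 = 16): C_P_ = 2×4 = 8; ccP_ = 2×4 = 8
Apply the phenotype rules: C_P_ (8) → purple; ccP_ (8) → white
Phenotype counts (out of 16): 8 purple, 8 white
purple: 8 out of 16 → fraction 1/2
Expected count = 1/2 × 928 = 464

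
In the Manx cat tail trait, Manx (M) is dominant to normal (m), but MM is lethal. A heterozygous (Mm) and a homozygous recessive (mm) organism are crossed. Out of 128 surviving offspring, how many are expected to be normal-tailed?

Cross: Mm × mm
Punnett square offspring (before lethality): 2 Mm, 2 mm
No MM offspring are produced in this cross.
normal-tailed: 2 out of 4 → fraction 1/2
Expected count = 1/2 × 128 = 64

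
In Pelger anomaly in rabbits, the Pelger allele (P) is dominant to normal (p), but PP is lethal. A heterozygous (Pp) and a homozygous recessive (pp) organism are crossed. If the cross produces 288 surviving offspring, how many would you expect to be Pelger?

Cross: Pp × pp
Punnett square offspring (before lethality): 2 Pp, 2 pp
No PP offspring are produced in this cross.
Pelger: 2 out of 4 → fraction 1/2
Expected count = 1/2 × 288 = 144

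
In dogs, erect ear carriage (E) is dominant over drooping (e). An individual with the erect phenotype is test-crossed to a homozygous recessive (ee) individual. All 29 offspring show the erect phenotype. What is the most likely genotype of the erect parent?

Test cross: ? × ee
All offspring are erect.
If the unknown parent were heterozygous (Ee), about half of 29 offspring would be drooping; none are. The unknown parent is most likely homozygous dominant (EE).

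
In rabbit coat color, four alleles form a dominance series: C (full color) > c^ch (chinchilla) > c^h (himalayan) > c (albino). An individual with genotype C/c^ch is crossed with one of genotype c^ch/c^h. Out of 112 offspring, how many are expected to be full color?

Cross: C/c^ch × c^ch/c^h
Allele dominance: C > c^ch > c^h > c
Offspring genotypes: 1 C/c^ch, 1 C/c^h, 1 c^ch/c^ch, 1 c^ch/c^h
Phenotype counts: 2 full color, 2 chinchilla
full color: 2 out of 4 → fraction 1/2
Expected count = 1/2 × 112 = 56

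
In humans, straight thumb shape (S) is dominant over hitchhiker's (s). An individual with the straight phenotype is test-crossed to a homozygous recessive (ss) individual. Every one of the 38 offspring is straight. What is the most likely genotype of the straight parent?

Test cross: ? × ss
All offspring are straight.
If the unknown parent were heterozygous (Ss), about half of 38 offspring would be hitchhiker's; none are. The unknown parent is most likely homozygous dominant (SS).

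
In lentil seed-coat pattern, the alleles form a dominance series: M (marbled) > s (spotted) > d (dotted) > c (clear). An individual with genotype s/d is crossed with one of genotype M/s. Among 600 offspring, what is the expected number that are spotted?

Cross: s/d × M/s
Allele dominance: M > s > d > c
Offspring genotypes: 1 M/s, 1 s/s, 1 M/d, 1 s/d
Phenotype counts: 2 marbled, 2 spotted
spotted: 2 out of 4 → fraction 1/2
Expected count = 1/2 × 600 = 300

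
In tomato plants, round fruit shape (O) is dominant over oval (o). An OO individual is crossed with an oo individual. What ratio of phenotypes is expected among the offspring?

Punnett square for OO × oo:
Offspring genotypes: 4 Oo
round: 4, oval: 0
Ratio: all round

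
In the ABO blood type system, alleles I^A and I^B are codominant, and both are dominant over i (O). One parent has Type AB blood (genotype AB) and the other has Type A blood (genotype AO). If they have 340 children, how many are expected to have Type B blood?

Cross: AB × AO
Possible offspring genotypes: 1 AA, 1 AO, 1 AB, 1 BO
Blood type counts: 2 Type A, 1 Type AB, 1 Type B
Probability of Type B: 1/4
Expected count = 1/4 × 340 = 85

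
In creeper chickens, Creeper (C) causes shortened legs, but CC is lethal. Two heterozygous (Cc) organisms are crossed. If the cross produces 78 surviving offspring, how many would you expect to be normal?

Cross: Cc × Cc
Punnett square offspring (before lethality): 1 CC, 2 Cc, 1 cc
The CC genotype is lethal (embryos die); surviving offspring: 2 Cc, 1 cc
normal: 1 out of 3 → fraction 1/3
Expected count = 1/3 × 78 = 26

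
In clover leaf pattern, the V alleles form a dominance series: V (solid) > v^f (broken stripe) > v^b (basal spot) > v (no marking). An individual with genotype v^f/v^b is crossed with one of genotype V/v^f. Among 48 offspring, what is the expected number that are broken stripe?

Cross: v^f/v^b × V/v^f
Allele dominance: V > v^f > v^b > v
Offspring genotypes: 1 V/v^f, 1 v^f/v^f, 1 V/v^b, 1 v^f/v^b
Phenotype counts: 2 solid, 2 broken stripe
broken stripe: 2 out of 4 → fraction 1/2
Expected count = 1/2 × 48 = 24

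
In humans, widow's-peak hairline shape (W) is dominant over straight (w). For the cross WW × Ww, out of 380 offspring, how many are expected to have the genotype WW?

Punnett square for WW × Ww:
Offspring genotypes: 2 WW, 2 Ww
Total offspring: 4
Count with target: 2
Probability: 2/4 = 1/2
Expected count = 1/2 × 380 = 190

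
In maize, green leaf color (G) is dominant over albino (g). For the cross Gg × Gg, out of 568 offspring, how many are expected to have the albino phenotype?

Punnett square for Gg × Gg:
Offspring genotypes: 1 GG, 2 Gg, 1 gg
Total offspring: 4
Count with target: 1
Probability: 1/4
Expected count = 1/4 × 568 = 142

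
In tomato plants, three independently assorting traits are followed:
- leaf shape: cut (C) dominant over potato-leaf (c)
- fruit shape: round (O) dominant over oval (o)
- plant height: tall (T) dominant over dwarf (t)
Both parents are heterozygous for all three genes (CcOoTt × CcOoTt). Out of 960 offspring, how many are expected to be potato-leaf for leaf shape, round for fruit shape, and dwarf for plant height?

Trihybrid cross: CcOoTt × CcOoTt
Each trait segregates independently with a 3:1 phenotypic ratio, so each gene contributes 3/4 (dominant) or 1/4 (recessive).
Target: potato-leaf (leaf shape), round (fruit shape), dwarf (plant height)
Probability = product of independent per-trait probabilities
= 1/4 × 3/4 × 1/4 = 3/64
Expected count = 3/64 × 960 = 45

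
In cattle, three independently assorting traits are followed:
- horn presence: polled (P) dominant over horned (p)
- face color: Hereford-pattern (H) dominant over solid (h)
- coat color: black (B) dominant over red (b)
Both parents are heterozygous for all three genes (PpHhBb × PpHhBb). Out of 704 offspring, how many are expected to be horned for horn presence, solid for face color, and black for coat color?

Trihybrid cross: PpHhBb × PpHhBb
Each trait segregates independently with a 3:1 phenotypic ratio, so each gene contributes 3/4 (dominant) or 1/4 (recessive).
Target: horned (horn presence), solid (face color), black (coat color)
Probability = product of independent per-trait probabilities
= 1/4 × 1/4 × 3/4 = 3/64
Expected count = 3/64 × 704 = 33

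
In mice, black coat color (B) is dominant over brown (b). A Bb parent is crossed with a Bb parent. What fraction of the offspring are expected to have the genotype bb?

Punnett square for Bb × Bb:
Offspring genotypes: 1 BB, 2 Bb, 1 bb
Total offspring: 4
Count with target: 1
Probability: 1/4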